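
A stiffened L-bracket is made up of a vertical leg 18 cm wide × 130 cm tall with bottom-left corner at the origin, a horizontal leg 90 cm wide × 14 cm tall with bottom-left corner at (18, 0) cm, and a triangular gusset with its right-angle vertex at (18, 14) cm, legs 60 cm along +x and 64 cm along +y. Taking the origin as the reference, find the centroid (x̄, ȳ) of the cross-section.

x̄ = 31.41 cm, ȳ = 41.44 cm

Part | A | x̄ᵢ | ȳᵢ | A·x̄ᵢ | A·ȳᵢ
vertical leg | 2340.00 | 9.00 | 65.00 | 21060.00 | 152100.00
horizontal leg | 1260.00 | 63.00 | 7.00 | 79380.00 | 8820.00
gusset | 1920.00 | 38.00 | 35.33 | 72960.00 | 67840.00
Σ | 5520.00 |  |  | 173400.00 | 228760.00
x̄ = 173400.00 / 5520.00 = 31.41 cm
ȳ = 228760.00 / 5520.00 = 41.44 cm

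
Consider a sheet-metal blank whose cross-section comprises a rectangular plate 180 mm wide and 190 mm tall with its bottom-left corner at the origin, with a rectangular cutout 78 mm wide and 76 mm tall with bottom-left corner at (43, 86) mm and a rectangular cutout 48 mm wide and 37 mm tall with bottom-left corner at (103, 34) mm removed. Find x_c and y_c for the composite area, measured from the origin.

plate: A = 180 × 190 = 34200.00, centroid at (90.00, 95.00).
hole 1: A = −(78 × 76) = -5928.00, centroid at (82.00, 124.00).
hole 2: A = −(48 × 37) = -1776.00, centroid at (127.00, 52.50).
ΣA = 26496.00 mm², ΣAx_c = 2366352.00 mm³, ΣAy_c = 2420688.00 mm³.
x_c = 2366352.00/26496.00 = 89.31 mm; y_c = 2420688.00/26496.00 = 91.36 mm.

x_c = 89.31 mm, y_c = 91.36 mm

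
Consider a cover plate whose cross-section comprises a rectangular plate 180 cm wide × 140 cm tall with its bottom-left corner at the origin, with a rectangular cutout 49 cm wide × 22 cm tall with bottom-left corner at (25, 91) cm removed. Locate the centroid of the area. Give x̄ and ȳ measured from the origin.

x̄ = 91.81 cm, ȳ = 68.57 cm

Part | A | x̄ᵢ | ȳᵢ | A·x̄ᵢ | A·ȳᵢ
plate | 25200.00 | 90.00 | 70.00 | 2268000.00 | 1764000.00
hole | -1078.00 | 49.50 | 102.00 | -53361.00 | -109956.00
Σ | 24122.00 |  |  | 2214639.00 | 1654044.00
x̄ = 2214639.00 / 24122.00 = 91.81 cm
ȳ = 1654044.00 / 24122.00 = 68.57 cm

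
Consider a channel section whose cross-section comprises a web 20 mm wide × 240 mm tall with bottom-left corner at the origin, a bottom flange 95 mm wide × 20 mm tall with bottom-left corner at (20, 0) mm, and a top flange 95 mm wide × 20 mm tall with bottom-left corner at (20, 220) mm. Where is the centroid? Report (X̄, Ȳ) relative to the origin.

X̄ = 35.41 mm, Ȳ = 120.00 mm

web: A = 20 × 240 = 4800.00, centroid at (10.00, 120.00).
bottom flange: A = 95 × 20 = 1900.00, centroid at (67.50, 10.00).
top flange: A = 95 × 20 = 1900.00, centroid at (67.50, 230.00).
ΣA = 8600.00 mm², ΣAX̄ = 304500.00 mm³, ΣAȲ = 1032000.00 mm³.
X̄ = 304500.00/8600.00 = 35.41 mm; Ȳ = 1032000.00/8600.00 = 120.00 mm.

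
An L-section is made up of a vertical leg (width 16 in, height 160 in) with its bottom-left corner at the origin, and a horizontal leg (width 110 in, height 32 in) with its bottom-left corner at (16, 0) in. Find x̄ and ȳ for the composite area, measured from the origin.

vertical leg: A = 16 × 160 = 2560.00, centroid at (8.00, 80.00).
horizontal leg: A = 110 × 32 = 3520.00, centroid at (71.00, 16.00).
ΣA = 6080.00 in²
ΣAx̄ = (2560.00)(8.00) + (3520.00)(71.00) = 270400.00 in³
ΣAȳ = (2560.00)(80.00) + (3520.00)(16.00) = 261120.00 in³
x̄ = 270400.00 / 6080.00 = 44.47 in
ȳ = 261120.00 / 6080.00 = 42.95 in

x̄ = 44.47 in, ȳ = 42.95 in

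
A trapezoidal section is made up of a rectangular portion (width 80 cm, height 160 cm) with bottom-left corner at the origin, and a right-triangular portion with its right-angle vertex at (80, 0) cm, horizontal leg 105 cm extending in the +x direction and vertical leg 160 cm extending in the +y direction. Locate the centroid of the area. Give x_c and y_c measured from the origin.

x_c = 69.72 cm, y_c = 69.43 cm

rectangular portion: A = 80 × 160 = 12800.00, centroid at (40.00, 80.00).
triangular portion: A = ½·105·160 = 8400.00, centroid at (115.00, 53.33).
ΣA = 21200.00 cm²
ΣAx_c = (12800.00)(40.00) + (8400.00)(115.00) = 1478000.00 cm³
ΣAy_c = (12800.00)(80.00) + (8400.00)(53.33) = 1472000.00 cm³
x_c = 1478000.00 / 21200.00 = 69.72 cm
y_c = 1472000.00 / 21200.00 = 69.43 cm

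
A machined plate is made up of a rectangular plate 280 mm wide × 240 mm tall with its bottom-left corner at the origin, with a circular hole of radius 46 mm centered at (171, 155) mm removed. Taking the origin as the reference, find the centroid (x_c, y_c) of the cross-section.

x_c = 136.60 mm, y_c = 116.16 mm

plate: A = 280 × 240 = 67200.00, centroid at (140.00, 120.00).
hole: A = −π·46² = -6647.61, centroid at (171.00, 155.00).
ΣA = 60552.39 mm²
ΣAx_c = (67200.00)(140.00) + (-6647.61)(171.00) = 8271258.68 mm³
ΣAy_c = (67200.00)(120.00) + (-6647.61)(155.00) = 7033620.44 mm³
x_c = 8271258.68 / 60552.39 = 136.60 mm
y_c = 7033620.44 / 60552.39 = 116.16 mm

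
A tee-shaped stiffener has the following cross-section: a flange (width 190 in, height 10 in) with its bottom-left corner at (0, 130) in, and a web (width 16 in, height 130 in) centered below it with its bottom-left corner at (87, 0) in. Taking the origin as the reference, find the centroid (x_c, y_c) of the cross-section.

x_c = 95.00 in, y_c = 98.42 in

web: A = 16 × 130 = 2080.00, centroid at (95.00, 65.00).
flange: A = 190 × 10 = 1900.00, centroid at (95.00, 135.00).
ΣA = 3980.00 in², ΣAx_c = 378100.00 in³, ΣAy_c = 391700.00 in³.
x_c = 378100.00/3980.00 = 95.00 in; y_c = 391700.00/3980.00 = 98.42 in.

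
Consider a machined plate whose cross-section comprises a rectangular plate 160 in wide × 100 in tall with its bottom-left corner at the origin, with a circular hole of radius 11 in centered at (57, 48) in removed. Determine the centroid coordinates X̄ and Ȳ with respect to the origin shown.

X̄ = 80.56 in, Ȳ = 50.05 in

Part | A | x̄ᵢ | ȳᵢ | A·x̄ᵢ | A·ȳᵢ
plate | 16000.00 | 80.00 | 50.00 | 1280000.00 | 800000.00
hole | -380.13 | 57.00 | 48.00 | -21667.56 | -18246.37
Σ | 15619.87 |  |  | 1258332.44 | 781753.63
X̄ = 1258332.44 / 15619.87 = 80.56 in
Ȳ = 781753.63 / 15619.87 = 50.05 in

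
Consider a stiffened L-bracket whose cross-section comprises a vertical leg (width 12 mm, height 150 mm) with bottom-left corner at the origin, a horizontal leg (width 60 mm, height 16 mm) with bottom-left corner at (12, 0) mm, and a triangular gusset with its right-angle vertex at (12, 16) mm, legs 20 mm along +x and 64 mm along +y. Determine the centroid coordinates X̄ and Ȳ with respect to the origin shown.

Part | A | x̄ᵢ | ȳᵢ | A·x̄ᵢ | A·ȳᵢ
vertical leg | 1800.00 | 6.00 | 75.00 | 10800.00 | 135000.00
horizontal leg | 960.00 | 42.00 | 8.00 | 40320.00 | 7680.00
gusset | 640.00 | 18.67 | 37.33 | 11946.67 | 23893.33
Σ | 3400.00 |  |  | 63066.67 | 166573.33
X̄ = 63066.67 / 3400.00 = 18.55 mm
Ȳ = 166573.33 / 3400.00 = 48.99 mm

X̄ = 18.55 mm, Ȳ = 48.99 mm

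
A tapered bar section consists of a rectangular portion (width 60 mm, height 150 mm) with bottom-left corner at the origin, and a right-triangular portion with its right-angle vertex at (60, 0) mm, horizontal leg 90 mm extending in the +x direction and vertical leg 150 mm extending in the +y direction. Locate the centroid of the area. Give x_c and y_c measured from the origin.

Part | A | x̄ᵢ | ȳᵢ | A·x̄ᵢ | A·ȳᵢ
rectangular portion | 9000.00 | 30.00 | 75.00 | 270000.00 | 675000.00
triangular portion | 6750.00 | 90.00 | 50.00 | 607500.00 | 337500.00
Σ | 15750.00 |  |  | 877500.00 | 1012500.00
x_c = 877500.00 / 15750.00 = 55.71 mm
y_c = 1012500.00 / 15750.00 = 64.29 mm

x_c = 55.71 mm, y_c = 64.29 mm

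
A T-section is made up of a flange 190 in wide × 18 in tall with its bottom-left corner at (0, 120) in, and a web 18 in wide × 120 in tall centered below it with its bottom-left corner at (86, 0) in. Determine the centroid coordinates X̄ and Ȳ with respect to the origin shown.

X̄ = 95.00 in, Ȳ = 102.29 in

web: A = 18 × 120 = 2160.00, centroid at (95.00, 60.00).
flange: A = 190 × 18 = 3420.00, centroid at (95.00, 129.00).
ΣA = 5580.00 in², ΣAX̄ = 530100.00 in³, ΣAȲ = 570780.00 in³.
X̄ = 530100.00/5580.00 = 95.00 in; Ȳ = 570780.00/5580.00 = 102.29 in.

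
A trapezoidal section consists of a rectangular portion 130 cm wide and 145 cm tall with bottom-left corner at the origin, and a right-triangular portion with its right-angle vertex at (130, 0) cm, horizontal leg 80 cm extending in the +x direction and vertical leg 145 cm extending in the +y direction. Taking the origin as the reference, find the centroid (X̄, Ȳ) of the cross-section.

X̄ = 86.57 cm, Ȳ = 66.81 cm

rectangular portion: A = 130 × 145 = 18850.00, centroid at (65.00, 72.50).
triangular portion: A = ½·80·145 = 5800.00, centroid at (156.67, 48.33).
ΣA = 24650.00 cm², ΣAX̄ = 2133916.67 cm³, ΣAȲ = 1646958.33 cm³.
X̄ = 2133916.67/24650.00 = 86.57 cm; Ȳ = 1646958.33/24650.00 = 66.81 cm.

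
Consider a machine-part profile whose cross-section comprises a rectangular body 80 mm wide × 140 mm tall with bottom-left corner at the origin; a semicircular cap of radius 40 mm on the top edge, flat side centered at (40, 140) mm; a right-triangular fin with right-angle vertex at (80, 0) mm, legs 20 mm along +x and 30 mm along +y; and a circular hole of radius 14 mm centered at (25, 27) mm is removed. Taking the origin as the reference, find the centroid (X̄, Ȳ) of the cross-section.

X̄ = 41.73 mm, Ȳ = 86.95 mm

rectangular body: A = 80 × 140 = 11200.00, centroid at (40.00, 70.00).
semicircular top: A = ½π·40² = 2513.27, centroid at (40.00, 156.98).
triangular fin: A = ½·20·30 = 300.00, centroid at (86.67, 10.00).
hole: A = −π·14² = -615.75, centroid at (25.00, 27.00).
ΣA = 13397.52 mm²
ΣAX̄ = (11200.00)(40.00) + (2513.27)(40.00) + (300.00)(86.67) + (-615.75)(25.00) = 559137.16 mm³
ΣAȲ = (11200.00)(70.00) + (2513.27)(156.98) + (300.00)(10.00) + (-615.75)(27.00) = 1164899.74 mm³
X̄ = 559137.16 / 13397.52 = 41.73 mm
Ȳ = 1164899.74 / 13397.52 = 86.95 mm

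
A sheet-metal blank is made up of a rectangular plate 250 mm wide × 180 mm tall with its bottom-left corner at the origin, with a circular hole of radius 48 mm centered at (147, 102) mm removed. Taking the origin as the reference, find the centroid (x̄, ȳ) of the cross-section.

plate: A = 250 × 180 = 45000.00, centroid at (125.00, 90.00).
hole: A = −π·48² = -7238.23, centroid at (147.00, 102.00).
ΣA = 37761.77 mm², ΣAx̄ = 4560980.27 mm³, ΣAȳ = 3311700.59 mm³.
x̄ = 4560980.27/37761.77 = 120.78 mm; ȳ = 3311700.59/37761.77 = 87.70 mm.

x̄ = 120.78 mm, ȳ = 87.70 mm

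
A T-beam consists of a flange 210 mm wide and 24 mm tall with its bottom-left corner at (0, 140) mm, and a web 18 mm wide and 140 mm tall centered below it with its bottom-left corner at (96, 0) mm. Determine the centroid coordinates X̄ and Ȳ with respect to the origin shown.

web: A = 18 × 140 = 2520.00, centroid at (105.00, 70.00).
flange: A = 210 × 24 = 5040.00, centroid at (105.00, 152.00).
ΣA = 7560.00 mm²
ΣAX̄ = (2520.00)(105.00) + (5040.00)(105.00) = 793800.00 mm³
ΣAȲ = (2520.00)(70.00) + (5040.00)(152.00) = 942480.00 mm³
X̄ = 793800.00 / 7560.00 = 105.00 mm
Ȳ = 942480.00 / 7560.00 = 124.67 mm

X̄ = 105.00 mm, Ȳ = 124.67 mm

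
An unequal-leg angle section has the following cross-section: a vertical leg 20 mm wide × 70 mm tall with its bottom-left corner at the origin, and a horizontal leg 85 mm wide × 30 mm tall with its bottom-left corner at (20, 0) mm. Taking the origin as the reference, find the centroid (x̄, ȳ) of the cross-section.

vertical leg: A = 20 × 70 = 1400.00, centroid at (10.00, 35.00).
horizontal leg: A = 85 × 30 = 2550.00, centroid at (62.50, 15.00).
ΣA = 3950.00 mm²
ΣAx̄ = (1400.00)(10.00) + (2550.00)(62.50) = 173375.00 mm³
ΣAȳ = (1400.00)(35.00) + (2550.00)(15.00) = 87250.00 mm³
x̄ = 173375.00 / 3950.00 = 43.89 mm
ȳ = 87250.00 / 3950.00 = 22.09 mm

x̄ = 43.89 mm, ȳ = 22.09 mm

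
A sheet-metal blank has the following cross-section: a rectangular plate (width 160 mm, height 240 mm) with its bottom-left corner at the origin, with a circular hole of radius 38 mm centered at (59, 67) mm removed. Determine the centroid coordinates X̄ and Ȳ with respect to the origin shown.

Part | A | x̄ᵢ | ȳᵢ | A·x̄ᵢ | A·ȳᵢ
plate | 38400.00 | 80.00 | 120.00 | 3072000.00 | 4608000.00
hole | -4536.46 | 59.00 | 67.00 | -267651.13 | -303942.81
Σ | 33863.54 |  |  | 2804348.87 | 4304057.19
X̄ = 2804348.87 / 33863.54 = 82.81 mm
Ȳ = 4304057.19 / 33863.54 = 127.10 mm

X̄ = 82.81 mm, Ȳ = 127.10 mm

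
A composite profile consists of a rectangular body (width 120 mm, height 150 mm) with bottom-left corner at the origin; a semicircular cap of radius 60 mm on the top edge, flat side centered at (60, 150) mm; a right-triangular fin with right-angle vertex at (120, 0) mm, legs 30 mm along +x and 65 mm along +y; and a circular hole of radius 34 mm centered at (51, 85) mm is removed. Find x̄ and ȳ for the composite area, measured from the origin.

x̄ = 64.81 mm, ȳ = 97.85 mm

Part | A | x̄ᵢ | ȳᵢ | A·x̄ᵢ | A·ȳᵢ
rectangular body | 18000.00 | 60.00 | 75.00 | 1080000.00 | 1350000.00
semicircular top | 5654.87 | 60.00 | 175.46 | 339292.01 | 992230.02
triangular fin | 975.00 | 130.00 | 21.67 | 126750.00 | 21125.00
hole | -3631.68 | 51.00 | 85.00 | -185215.74 | -308692.89
Σ | 20998.19 |  |  | 1360826.27 | 2054662.12
x̄ = 1360826.27 / 20998.19 = 64.81 mm
ȳ = 2054662.12 / 20998.19 = 97.85 mm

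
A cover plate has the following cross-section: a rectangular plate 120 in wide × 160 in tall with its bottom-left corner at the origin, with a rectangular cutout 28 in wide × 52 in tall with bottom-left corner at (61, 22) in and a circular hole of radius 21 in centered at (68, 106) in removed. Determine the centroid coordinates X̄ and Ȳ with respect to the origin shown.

Part | A | x̄ᵢ | ȳᵢ | A·x̄ᵢ | A·ȳᵢ
plate | 19200.00 | 60.00 | 80.00 | 1152000.00 | 1536000.00
hole 1 | -1456.00 | 75.00 | 48.00 | -109200.00 | -69888.00
hole 2 | -1385.44 | 68.00 | 106.00 | -94210.08 | -146856.89
Σ | 16358.56 |  |  | 948589.92 | 1319255.11
X̄ = 948589.92 / 16358.56 = 57.99 in
Ȳ = 1319255.11 / 16358.56 = 80.65 in

X̄ = 57.99 in, Ȳ = 80.65 in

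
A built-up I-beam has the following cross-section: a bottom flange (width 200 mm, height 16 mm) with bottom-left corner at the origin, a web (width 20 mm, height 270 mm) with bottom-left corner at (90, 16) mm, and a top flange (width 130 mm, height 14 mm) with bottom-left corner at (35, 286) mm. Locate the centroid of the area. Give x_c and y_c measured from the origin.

x_c = 100.00 mm, y_c = 131.89 mm

bottom flange: A = 200 × 16 = 3200.00, centroid at (100.00, 8.00).
web: A = 20 × 270 = 5400.00, centroid at (100.00, 151.00).
top flange: A = 130 × 14 = 1820.00, centroid at (100.00, 293.00).
ΣA = 10420.00 mm², ΣAx_c = 1042000.00 mm³, ΣAy_c = 1374260.00 mm³.
x_c = 1042000.00/10420.00 = 100.00 mm; y_c = 1374260.00/10420.00 = 131.89 mm.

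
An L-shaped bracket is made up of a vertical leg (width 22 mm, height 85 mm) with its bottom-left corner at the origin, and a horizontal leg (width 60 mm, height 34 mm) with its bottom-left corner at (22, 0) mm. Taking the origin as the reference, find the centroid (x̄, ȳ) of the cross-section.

Part | A | x̄ᵢ | ȳᵢ | A·x̄ᵢ | A·ȳᵢ
vertical leg | 1870.00 | 11.00 | 42.50 | 20570.00 | 79475.00
horizontal leg | 2040.00 | 52.00 | 17.00 | 106080.00 | 34680.00
Σ | 3910.00 |  |  | 126650.00 | 114155.00
x̄ = 126650.00 / 3910.00 = 32.39 mm
ȳ = 114155.00 / 3910.00 = 29.20 mm

x̄ = 32.39 mm, ȳ = 29.20 mm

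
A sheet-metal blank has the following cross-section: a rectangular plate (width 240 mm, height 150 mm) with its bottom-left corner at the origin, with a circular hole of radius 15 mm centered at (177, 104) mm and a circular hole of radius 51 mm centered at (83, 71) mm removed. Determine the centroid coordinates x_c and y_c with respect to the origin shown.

plate: A = 240 × 150 = 36000.00, centroid at (120.00, 75.00).
hole 1: A = −π·15² = -706.86, centroid at (177.00, 104.00).
hole 2: A = −π·51² = -8171.28, centroid at (83.00, 71.00).
ΣA = 27121.86 mm²
ΣAx_c = (36000.00)(120.00) + (-706.86)(177.00) + (-8171.28)(83.00) = 3516669.63 mm³
ΣAy_c = (36000.00)(75.00) + (-706.86)(104.00) + (-8171.28)(71.00) = 2046325.67 mm³
x_c = 3516669.63 / 27121.86 = 129.66 mm
y_c = 2046325.67 / 27121.86 = 75.45 mm

x_c = 129.66 mm, y_c = 75.45 mm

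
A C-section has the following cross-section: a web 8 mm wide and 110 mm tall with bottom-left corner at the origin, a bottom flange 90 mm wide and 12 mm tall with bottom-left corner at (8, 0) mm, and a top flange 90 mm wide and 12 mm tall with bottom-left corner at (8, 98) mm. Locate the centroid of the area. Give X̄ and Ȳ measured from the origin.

X̄ = 38.82 mm, Ȳ = 55.00 mm

Part | A | x̄ᵢ | ȳᵢ | A·x̄ᵢ | A·ȳᵢ
web | 880.00 | 4.00 | 55.00 | 3520.00 | 48400.00
bottom flange | 1080.00 | 53.00 | 6.00 | 57240.00 | 6480.00
top flange | 1080.00 | 53.00 | 104.00 | 57240.00 | 112320.00
Σ | 3040.00 |  |  | 118000.00 | 167200.00
X̄ = 118000.00 / 3040.00 = 38.82 mm
Ȳ = 167200.00 / 3040.00 = 55.00 mm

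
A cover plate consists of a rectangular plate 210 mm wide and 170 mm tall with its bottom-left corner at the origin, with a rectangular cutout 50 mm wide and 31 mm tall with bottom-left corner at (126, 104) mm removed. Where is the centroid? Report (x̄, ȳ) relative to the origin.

Part | A | x̄ᵢ | ȳᵢ | A·x̄ᵢ | A·ȳᵢ
plate | 35700.00 | 105.00 | 85.00 | 3748500.00 | 3034500.00
hole | -1550.00 | 151.00 | 119.50 | -234050.00 | -185225.00
Σ | 34150.00 |  |  | 3514450.00 | 2849275.00
x̄ = 3514450.00 / 34150.00 = 102.91 mm
ȳ = 2849275.00 / 34150.00 = 83.43 mm

x̄ = 102.91 mm, ȳ = 83.43 mm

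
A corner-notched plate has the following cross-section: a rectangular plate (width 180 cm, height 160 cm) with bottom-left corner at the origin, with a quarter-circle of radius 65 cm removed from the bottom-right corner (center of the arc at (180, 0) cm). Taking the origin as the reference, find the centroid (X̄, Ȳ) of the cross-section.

X̄ = 81.87 cm, Ȳ = 86.83 cm

plate: A = 180 × 160 = 28800.00, centroid at (90.00, 80.00).
removed quarter-circle: A = −¼π·65² = -3318.31, centroid at (152.41, 27.59).
ΣA = 25481.69 cm²
ΣAX̄ = (28800.00)(90.00) + (-3318.31)(152.41) = 2086246.36 cm³
ΣAȲ = (28800.00)(80.00) + (-3318.31)(27.59) = 2212458.33 cm³
X̄ = 2086246.36 / 25481.69 = 81.87 cm
Ȳ = 2212458.33 / 25481.69 = 86.83 cm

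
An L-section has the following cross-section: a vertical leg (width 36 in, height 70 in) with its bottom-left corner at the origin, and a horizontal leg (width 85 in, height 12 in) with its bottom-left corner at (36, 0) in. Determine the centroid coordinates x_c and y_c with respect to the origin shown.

vertical leg: A = 36 × 70 = 2520.00, centroid at (18.00, 35.00).
horizontal leg: A = 85 × 12 = 1020.00, centroid at (78.50, 6.00).
ΣA = 3540.00 in², ΣAx_c = 125430.00 in³, ΣAy_c = 94320.00 in³.
x_c = 125430.00/3540.00 = 35.43 in; y_c = 94320.00/3540.00 = 26.64 in.

x_c = 35.43 in, y_c = 26.64 in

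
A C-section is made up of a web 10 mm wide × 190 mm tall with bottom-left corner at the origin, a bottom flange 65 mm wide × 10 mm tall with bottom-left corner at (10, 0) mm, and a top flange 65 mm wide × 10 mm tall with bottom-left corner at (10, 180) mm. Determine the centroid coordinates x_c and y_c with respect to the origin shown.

x_c = 20.23 mm, y_c = 95.00 mm

Part | A | x̄ᵢ | ȳᵢ | A·x̄ᵢ | A·ȳᵢ
web | 1900.00 | 5.00 | 95.00 | 9500.00 | 180500.00
bottom flange | 650.00 | 42.50 | 5.00 | 27625.00 | 3250.00
top flange | 650.00 | 42.50 | 185.00 | 27625.00 | 120250.00
Σ | 3200.00 |  |  | 64750.00 | 304000.00
x_c = 64750.00 / 3200.00 = 20.23 mm
y_c = 304000.00 / 3200.00 = 95.00 mm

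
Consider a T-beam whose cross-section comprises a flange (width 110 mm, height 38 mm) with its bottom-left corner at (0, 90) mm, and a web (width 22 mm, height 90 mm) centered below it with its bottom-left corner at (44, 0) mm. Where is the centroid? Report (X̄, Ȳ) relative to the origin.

web: A = 22 × 90 = 1980.00, centroid at (55.00, 45.00).
flange: A = 110 × 38 = 4180.00, centroid at (55.00, 109.00).
ΣA = 6160.00 mm², ΣAX̄ = 338800.00 mm³, ΣAȲ = 544720.00 mm³.
X̄ = 338800.00/6160.00 = 55.00 mm; Ȳ = 544720.00/6160.00 = 88.43 mm.

X̄ = 55.00 mm, Ȳ = 88.43 mm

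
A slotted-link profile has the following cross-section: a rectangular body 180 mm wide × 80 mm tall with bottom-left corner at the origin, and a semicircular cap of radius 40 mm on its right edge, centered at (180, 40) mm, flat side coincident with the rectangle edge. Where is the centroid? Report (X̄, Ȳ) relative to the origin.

X̄ = 105.90 mm, Ȳ = 40.00 mm

rectangular body: A = 180 × 80 = 14400.00, centroid at (90.00, 40.00).
semicircular end: A = ½π·40² = 2513.27, centroid at (196.98, 40.00).
ΣA = 16913.27 mm²
ΣAX̄ = (14400.00)(90.00) + (2513.27)(196.98) = 1791056.01 mm³
ΣAȲ = (14400.00)(40.00) + (2513.27)(40.00) = 676530.96 mm³
X̄ = 1791056.01 / 16913.27 = 105.90 mm
Ȳ = 676530.96 / 16913.27 = 40.00 mm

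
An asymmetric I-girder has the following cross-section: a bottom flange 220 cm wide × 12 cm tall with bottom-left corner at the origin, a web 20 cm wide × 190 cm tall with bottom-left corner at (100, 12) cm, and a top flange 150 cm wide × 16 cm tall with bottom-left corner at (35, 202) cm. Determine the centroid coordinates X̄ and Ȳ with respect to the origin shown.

bottom flange: A = 220 × 12 = 2640.00, centroid at (110.00, 6.00).
web: A = 20 × 190 = 3800.00, centroid at (110.00, 107.00).
top flange: A = 150 × 16 = 2400.00, centroid at (110.00, 210.00).
ΣA = 8840.00 cm²
ΣAX̄ = (2640.00)(110.00) + (3800.00)(110.00) + (2400.00)(110.00) = 972400.00 cm³
ΣAȲ = (2640.00)(6.00) + (3800.00)(107.00) + (2400.00)(210.00) = 926440.00 cm³
X̄ = 972400.00 / 8840.00 = 110.00 cm
Ȳ = 926440.00 / 8840.00 = 104.80 cm

X̄ = 110.00 cm, Ȳ = 104.80 cm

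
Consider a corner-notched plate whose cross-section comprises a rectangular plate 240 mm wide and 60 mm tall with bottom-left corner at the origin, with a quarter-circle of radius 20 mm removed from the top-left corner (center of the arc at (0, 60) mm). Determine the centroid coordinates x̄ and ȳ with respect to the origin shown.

x̄ = 122.49 mm, ȳ = 29.52 mm

Part | A | x̄ᵢ | ȳᵢ | A·x̄ᵢ | A·ȳᵢ
plate | 14400.00 | 120.00 | 30.00 | 1728000.00 | 432000.00
removed quarter-circle | -314.16 | 8.49 | 51.51 | -2666.67 | -16182.89
Σ | 14085.84 |  |  | 1725333.33 | 415817.11
x̄ = 1725333.33 / 14085.84 = 122.49 mm
ȳ = 415817.11 / 14085.84 = 29.52 mm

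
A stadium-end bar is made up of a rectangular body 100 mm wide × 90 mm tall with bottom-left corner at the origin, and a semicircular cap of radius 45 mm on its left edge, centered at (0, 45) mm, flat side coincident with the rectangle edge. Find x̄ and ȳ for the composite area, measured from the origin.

x̄ = 31.96 mm, ȳ = 45.00 mm

rectangular body: A = 100 × 90 = 9000.00, centroid at (50.00, 45.00).
semicircular end: A = ½π·45² = 3180.86, centroid at (-19.10, 45.00).
ΣA = 12180.86 mm²
ΣAx̄ = (9000.00)(50.00) + (3180.86)(-19.10) = 389250.00 mm³
ΣAȳ = (9000.00)(45.00) + (3180.86)(45.00) = 548138.82 mm³
x̄ = 389250.00 / 12180.86 = 31.96 mm
ȳ = 548138.82 / 12180.86 = 45.00 mm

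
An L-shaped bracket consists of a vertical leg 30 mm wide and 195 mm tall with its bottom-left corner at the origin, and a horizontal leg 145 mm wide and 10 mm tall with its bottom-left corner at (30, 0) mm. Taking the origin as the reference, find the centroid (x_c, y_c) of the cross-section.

vertical leg: A = 30 × 195 = 5850.00, centroid at (15.00, 97.50).
horizontal leg: A = 145 × 10 = 1450.00, centroid at (102.50, 5.00).
ΣA = 7300.00 mm²
ΣAx_c = (5850.00)(15.00) + (1450.00)(102.50) = 236375.00 mm³
ΣAy_c = (5850.00)(97.50) + (1450.00)(5.00) = 577625.00 mm³
x_c = 236375.00 / 7300.00 = 32.38 mm
y_c = 577625.00 / 7300.00 = 79.13 mm

x_c = 32.38 mm, y_c = 79.13 mm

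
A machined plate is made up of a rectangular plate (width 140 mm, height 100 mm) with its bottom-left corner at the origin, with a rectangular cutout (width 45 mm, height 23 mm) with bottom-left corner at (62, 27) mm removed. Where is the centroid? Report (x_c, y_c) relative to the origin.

x_c = 68.84 mm, y_c = 50.92 mm

plate: A = 140 × 100 = 14000.00, centroid at (70.00, 50.00).
hole: A = −(45 × 23) = -1035.00, centroid at (84.50, 38.50).
ΣA = 12965.00 mm², ΣAx_c = 892542.50 mm³, ΣAy_c = 660152.50 mm³.
x_c = 892542.50/12965.00 = 68.84 mm; y_c = 660152.50/12965.00 = 50.92 mm.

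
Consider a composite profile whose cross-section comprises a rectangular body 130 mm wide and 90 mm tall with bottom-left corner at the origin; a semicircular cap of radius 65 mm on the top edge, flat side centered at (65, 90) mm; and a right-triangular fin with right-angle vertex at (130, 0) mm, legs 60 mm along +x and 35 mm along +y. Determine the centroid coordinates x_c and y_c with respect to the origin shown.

x_c = 69.60 mm, y_c = 68.04 mm

Part | A | x̄ᵢ | ȳᵢ | A·x̄ᵢ | A·ȳᵢ
rectangular body | 11700.00 | 65.00 | 45.00 | 760500.00 | 526500.00
semicircular top | 6636.61 | 65.00 | 117.59 | 431379.94 | 780378.64
triangular fin | 1050.00 | 150.00 | 11.67 | 157500.00 | 12250.00
Σ | 19386.61 |  |  | 1349379.94 | 1319128.64
x_c = 1349379.94 / 19386.61 = 69.60 mm
y_c = 1319128.64 / 19386.61 = 68.04 mm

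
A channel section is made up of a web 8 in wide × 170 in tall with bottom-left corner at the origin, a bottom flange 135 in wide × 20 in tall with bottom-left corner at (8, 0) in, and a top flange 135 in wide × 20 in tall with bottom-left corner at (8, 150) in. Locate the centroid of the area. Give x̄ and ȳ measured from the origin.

x̄ = 61.12 in, ȳ = 85.00 in

web: A = 8 × 170 = 1360.00, centroid at (4.00, 85.00).
bottom flange: A = 135 × 20 = 2700.00, centroid at (75.50, 10.00).
top flange: A = 135 × 20 = 2700.00, centroid at (75.50, 160.00).
ΣA = 6760.00 in², ΣAx̄ = 413140.00 in³, ΣAȳ = 574600.00 in³.
x̄ = 413140.00/6760.00 = 61.12 in; ȳ = 574600.00/6760.00 = 85.00 in.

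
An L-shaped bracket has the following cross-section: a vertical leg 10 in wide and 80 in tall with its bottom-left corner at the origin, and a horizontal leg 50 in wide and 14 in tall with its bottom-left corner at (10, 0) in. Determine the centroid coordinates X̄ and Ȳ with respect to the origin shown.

vertical leg: A = 10 × 80 = 800.00, centroid at (5.00, 40.00).
horizontal leg: A = 50 × 14 = 700.00, centroid at (35.00, 7.00).
ΣA = 1500.00 in²
ΣAX̄ = (800.00)(5.00) + (700.00)(35.00) = 28500.00 in³
ΣAȲ = (800.00)(40.00) + (700.00)(7.00) = 36900.00 in³
X̄ = 28500.00 / 1500.00 = 19.00 in
Ȳ = 36900.00 / 1500.00 = 24.60 in

X̄ = 19.00 in, Ȳ = 24.60 in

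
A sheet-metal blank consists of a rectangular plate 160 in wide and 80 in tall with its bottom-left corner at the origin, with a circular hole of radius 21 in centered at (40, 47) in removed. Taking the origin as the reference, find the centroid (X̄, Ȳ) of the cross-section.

X̄ = 84.86 in, Ȳ = 39.15 in

plate: A = 160 × 80 = 12800.00, centroid at (80.00, 40.00).
hole: A = −π·21² = -1385.44, centroid at (40.00, 47.00).
ΣA = 11414.56 in²
ΣAX̄ = (12800.00)(80.00) + (-1385.44)(40.00) = 968582.31 in³
ΣAȲ = (12800.00)(40.00) + (-1385.44)(47.00) = 446884.21 in³
X̄ = 968582.31 / 11414.56 = 84.86 in
Ȳ = 446884.21 / 11414.56 = 39.15 in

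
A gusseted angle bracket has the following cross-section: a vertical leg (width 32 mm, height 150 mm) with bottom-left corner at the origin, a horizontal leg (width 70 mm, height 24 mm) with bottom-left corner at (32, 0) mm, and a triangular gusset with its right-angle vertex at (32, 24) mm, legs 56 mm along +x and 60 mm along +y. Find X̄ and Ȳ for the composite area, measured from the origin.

Part | A | x̄ᵢ | ȳᵢ | A·x̄ᵢ | A·ȳᵢ
vertical leg | 4800.00 | 16.00 | 75.00 | 76800.00 | 360000.00
horizontal leg | 1680.00 | 67.00 | 12.00 | 112560.00 | 20160.00
gusset | 1680.00 | 50.67 | 44.00 | 85120.00 | 73920.00
Σ | 8160.00 |  |  | 274480.00 | 454080.00
X̄ = 274480.00 / 8160.00 = 33.64 mm
Ȳ = 454080.00 / 8160.00 = 55.65 mm

X̄ = 33.64 mm, Ȳ = 55.65 mm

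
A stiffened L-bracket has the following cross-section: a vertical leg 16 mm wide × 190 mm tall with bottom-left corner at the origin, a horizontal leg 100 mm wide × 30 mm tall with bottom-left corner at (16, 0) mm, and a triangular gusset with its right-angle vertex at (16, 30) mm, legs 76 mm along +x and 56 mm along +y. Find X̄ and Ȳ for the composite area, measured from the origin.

vertical leg: A = 16 × 190 = 3040.00, centroid at (8.00, 95.00).
horizontal leg: A = 100 × 30 = 3000.00, centroid at (66.00, 15.00).
gusset: A = ½·76·56 = 2128.00, centroid at (41.33, 48.67).
ΣA = 8168.00 mm², ΣAX̄ = 310277.33 mm³, ΣAȲ = 437362.67 mm³.
X̄ = 310277.33/8168.00 = 37.99 mm; Ȳ = 437362.67/8168.00 = 53.55 mm.

X̄ = 37.99 mm, Ȳ = 53.55 mm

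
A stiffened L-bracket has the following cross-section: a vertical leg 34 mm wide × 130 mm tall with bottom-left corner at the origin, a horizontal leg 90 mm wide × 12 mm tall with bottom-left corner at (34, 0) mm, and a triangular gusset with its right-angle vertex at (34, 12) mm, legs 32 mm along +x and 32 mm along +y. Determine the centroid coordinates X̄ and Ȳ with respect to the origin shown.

X̄ = 30.49 mm, Ȳ = 50.80 mm

vertical leg: A = 34 × 130 = 4420.00, centroid at (17.00, 65.00).
horizontal leg: A = 90 × 12 = 1080.00, centroid at (79.00, 6.00).
gusset: A = ½·32·32 = 512.00, centroid at (44.67, 22.67).
ΣA = 6012.00 mm², ΣAX̄ = 183329.33 mm³, ΣAȲ = 305385.33 mm³.
X̄ = 183329.33/6012.00 = 30.49 mm; Ȳ = 305385.33/6012.00 = 50.80 mm.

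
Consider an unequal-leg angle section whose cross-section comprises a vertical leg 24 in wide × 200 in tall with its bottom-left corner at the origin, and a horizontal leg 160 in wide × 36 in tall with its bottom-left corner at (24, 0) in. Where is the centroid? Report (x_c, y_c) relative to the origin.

x_c = 62.18 in, y_c = 55.27 in

Part | A | x̄ᵢ | ȳᵢ | A·x̄ᵢ | A·ȳᵢ
vertical leg | 4800.00 | 12.00 | 100.00 | 57600.00 | 480000.00
horizontal leg | 5760.00 | 104.00 | 18.00 | 599040.00 | 103680.00
Σ | 10560.00 |  |  | 656640.00 | 583680.00
x_c = 656640.00 / 10560.00 = 62.18 in
y_c = 583680.00 / 10560.00 = 55.27 in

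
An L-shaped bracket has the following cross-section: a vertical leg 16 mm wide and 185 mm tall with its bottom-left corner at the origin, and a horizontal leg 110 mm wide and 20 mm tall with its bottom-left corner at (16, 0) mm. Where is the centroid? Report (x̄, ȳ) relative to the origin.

x̄ = 34.86 mm, ȳ = 57.33 mm

vertical leg: A = 16 × 185 = 2960.00, centroid at (8.00, 92.50).
horizontal leg: A = 110 × 20 = 2200.00, centroid at (71.00, 10.00).
ΣA = 5160.00 mm²
ΣAx̄ = (2960.00)(8.00) + (2200.00)(71.00) = 179880.00 mm³
ΣAȳ = (2960.00)(92.50) + (2200.00)(10.00) = 295800.00 mm³
x̄ = 179880.00 / 5160.00 = 34.86 mm
ȳ = 295800.00 / 5160.00 = 57.33 mm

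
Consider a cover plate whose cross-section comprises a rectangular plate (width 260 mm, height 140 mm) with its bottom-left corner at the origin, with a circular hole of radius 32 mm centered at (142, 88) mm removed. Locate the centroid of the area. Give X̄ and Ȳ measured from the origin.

X̄ = 128.84 mm, Ȳ = 68.25 mm

Part | A | x̄ᵢ | ȳᵢ | A·x̄ᵢ | A·ȳᵢ
plate | 36400.00 | 130.00 | 70.00 | 4732000.00 | 2548000.00
hole | -3216.99 | 142.00 | 88.00 | -456812.70 | -283095.20
Σ | 33183.01 |  |  | 4275187.30 | 2264904.80
X̄ = 4275187.30 / 33183.01 = 128.84 mm
Ȳ = 2264904.80 / 33183.01 = 68.25 mm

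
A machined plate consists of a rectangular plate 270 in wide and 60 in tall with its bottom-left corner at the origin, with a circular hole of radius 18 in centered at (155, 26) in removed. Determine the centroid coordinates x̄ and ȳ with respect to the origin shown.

x̄ = 133.66 in, ȳ = 30.27 in

plate: A = 270 × 60 = 16200.00, centroid at (135.00, 30.00).
hole: A = −π·18² = -1017.88, centroid at (155.00, 26.00).
ΣA = 15182.12 in²
ΣAx̄ = (16200.00)(135.00) + (-1017.88)(155.00) = 2029229.22 in³
ΣAȳ = (16200.00)(30.00) + (-1017.88)(26.00) = 459535.22 in³
x̄ = 2029229.22 / 15182.12 = 133.66 in
ȳ = 459535.22 / 15182.12 = 30.27 in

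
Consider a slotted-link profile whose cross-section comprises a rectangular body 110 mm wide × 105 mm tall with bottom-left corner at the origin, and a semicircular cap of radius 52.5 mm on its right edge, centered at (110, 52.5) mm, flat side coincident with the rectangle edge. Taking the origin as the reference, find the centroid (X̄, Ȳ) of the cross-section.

rectangular body: A = 110 × 105 = 11550.00, centroid at (55.00, 52.50).
semicircular end: A = ½π·52.5² = 4329.51, centroid at (132.28, 52.50).
ΣA = 15879.51 mm², ΣAX̄ = 1207964.56 mm³, ΣAȲ = 833674.14 mm³.
X̄ = 1207964.56/15879.51 = 76.07 mm; Ȳ = 833674.14/15879.51 = 52.50 mm.

X̄ = 76.07 mm, Ȳ = 52.50 mm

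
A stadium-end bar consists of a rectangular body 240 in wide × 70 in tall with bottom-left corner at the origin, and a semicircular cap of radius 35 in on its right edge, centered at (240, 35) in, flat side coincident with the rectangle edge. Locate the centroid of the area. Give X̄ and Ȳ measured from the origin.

rectangular body: A = 240 × 70 = 16800.00, centroid at (120.00, 35.00).
semicircular end: A = ½π·35² = 1924.23, centroid at (254.85, 35.00).
ΣA = 18724.23 in²
ΣAX̄ = (16800.00)(120.00) + (1924.23)(254.85) = 2506397.45 in³
ΣAȲ = (16800.00)(35.00) + (1924.23)(35.00) = 655347.89 in³
X̄ = 2506397.45 / 18724.23 = 133.86 in
Ȳ = 655347.89 / 18724.23 = 35.00 in

X̄ = 133.86 in, Ȳ = 35.00 in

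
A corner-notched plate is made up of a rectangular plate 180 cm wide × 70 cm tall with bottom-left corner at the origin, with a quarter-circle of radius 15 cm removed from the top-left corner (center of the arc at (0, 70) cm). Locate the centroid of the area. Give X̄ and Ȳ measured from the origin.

X̄ = 91.19 cm, Ȳ = 34.59 cm

plate: A = 180 × 70 = 12600.00, centroid at (90.00, 35.00).
removed quarter-circle: A = −¼π·15² = -176.71, centroid at (6.37, 63.63).
ΣA = 12423.29 cm²
ΣAX̄ = (12600.00)(90.00) + (-176.71)(6.37) = 1132875.00 cm³
ΣAȲ = (12600.00)(35.00) + (-176.71)(63.63) = 429754.98 cm³
X̄ = 1132875.00 / 12423.29 = 91.19 cm
Ȳ = 429754.98 / 12423.29 = 34.59 cm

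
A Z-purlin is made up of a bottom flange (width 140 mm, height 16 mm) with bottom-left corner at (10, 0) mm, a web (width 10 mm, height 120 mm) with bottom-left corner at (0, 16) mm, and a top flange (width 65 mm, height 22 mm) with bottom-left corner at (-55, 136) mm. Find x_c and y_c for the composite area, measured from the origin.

bottom flange: A = 140 × 16 = 2240.00, centroid at (80.00, 8.00).
web: A = 10 × 120 = 1200.00, centroid at (5.00, 76.00).
top flange: A = 65 × 22 = 1430.00, centroid at (-22.50, 147.00).
ΣA = 4870.00 mm², ΣAx_c = 153025.00 mm³, ΣAy_c = 319330.00 mm³.
x_c = 153025.00/4870.00 = 31.42 mm; y_c = 319330.00/4870.00 = 65.57 mm.

x_c = 31.42 mm, y_c = 65.57 mm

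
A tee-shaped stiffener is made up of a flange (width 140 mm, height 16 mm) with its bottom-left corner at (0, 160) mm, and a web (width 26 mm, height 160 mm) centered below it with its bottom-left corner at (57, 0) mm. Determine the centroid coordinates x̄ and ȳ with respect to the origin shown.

Part | A | x̄ᵢ | ȳᵢ | A·x̄ᵢ | A·ȳᵢ
web | 4160.00 | 70.00 | 80.00 | 291200.00 | 332800.00
flange | 2240.00 | 70.00 | 168.00 | 156800.00 | 376320.00
Σ | 6400.00 |  |  | 448000.00 | 709120.00
x̄ = 448000.00 / 6400.00 = 70.00 mm
ȳ = 709120.00 / 6400.00 = 110.80 mm

x̄ = 70.00 mm, ȳ = 110.80 mm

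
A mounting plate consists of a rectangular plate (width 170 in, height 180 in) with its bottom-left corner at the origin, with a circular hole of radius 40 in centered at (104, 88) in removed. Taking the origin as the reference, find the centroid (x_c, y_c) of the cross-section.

x_c = 81.27 in, y_c = 90.39 in

plate: A = 170 × 180 = 30600.00, centroid at (85.00, 90.00).
hole: A = −π·40² = -5026.55, centroid at (104.00, 88.00).
ΣA = 25573.45 in²
ΣAx_c = (30600.00)(85.00) + (-5026.55)(104.00) = 2078238.98 in³
ΣAy_c = (30600.00)(90.00) + (-5026.55)(88.00) = 2311663.75 in³
x_c = 2078238.98 / 25573.45 = 81.27 in
y_c = 2311663.75 / 25573.45 = 90.39 in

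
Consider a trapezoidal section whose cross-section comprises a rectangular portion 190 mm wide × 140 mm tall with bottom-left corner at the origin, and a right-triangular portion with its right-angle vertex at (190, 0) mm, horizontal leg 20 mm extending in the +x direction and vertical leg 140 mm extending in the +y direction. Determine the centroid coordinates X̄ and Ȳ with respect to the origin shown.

X̄ = 100.08 mm, Ȳ = 68.83 mm

Part | A | x̄ᵢ | ȳᵢ | A·x̄ᵢ | A·ȳᵢ
rectangular portion | 26600.00 | 95.00 | 70.00 | 2527000.00 | 1862000.00
triangular portion | 1400.00 | 196.67 | 46.67 | 275333.33 | 65333.33
Σ | 28000.00 |  |  | 2802333.33 | 1927333.33
X̄ = 2802333.33 / 28000.00 = 100.08 mm
Ȳ = 1927333.33 / 28000.00 = 68.83 mm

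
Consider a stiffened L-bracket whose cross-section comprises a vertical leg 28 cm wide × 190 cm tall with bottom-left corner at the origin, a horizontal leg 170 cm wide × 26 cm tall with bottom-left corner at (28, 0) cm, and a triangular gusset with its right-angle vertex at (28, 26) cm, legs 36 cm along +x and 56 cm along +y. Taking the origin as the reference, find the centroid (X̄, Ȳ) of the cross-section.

Part | A | x̄ᵢ | ȳᵢ | A·x̄ᵢ | A·ȳᵢ
vertical leg | 5320.00 | 14.00 | 95.00 | 74480.00 | 505400.00
horizontal leg | 4420.00 | 113.00 | 13.00 | 499460.00 | 57460.00
gusset | 1008.00 | 40.00 | 44.67 | 40320.00 | 45024.00
Σ | 10748.00 |  |  | 614260.00 | 607884.00
X̄ = 614260.00 / 10748.00 = 57.15 cm
Ȳ = 607884.00 / 10748.00 = 56.56 cm

X̄ = 57.15 cm, Ȳ = 56.56 cm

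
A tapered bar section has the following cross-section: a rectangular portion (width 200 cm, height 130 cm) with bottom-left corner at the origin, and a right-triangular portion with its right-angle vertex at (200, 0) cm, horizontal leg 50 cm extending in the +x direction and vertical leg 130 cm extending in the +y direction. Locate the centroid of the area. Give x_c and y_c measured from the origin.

rectangular portion: A = 200 × 130 = 26000.00, centroid at (100.00, 65.00).
triangular portion: A = ½·50·130 = 3250.00, centroid at (216.67, 43.33).
ΣA = 29250.00 cm²
ΣAx_c = (26000.00)(100.00) + (3250.00)(216.67) = 3304166.67 cm³
ΣAy_c = (26000.00)(65.00) + (3250.00)(43.33) = 1830833.33 cm³
x_c = 3304166.67 / 29250.00 = 112.96 cm
y_c = 1830833.33 / 29250.00 = 62.59 cm

x_c = 112.96 cm, y_c = 62.59 cm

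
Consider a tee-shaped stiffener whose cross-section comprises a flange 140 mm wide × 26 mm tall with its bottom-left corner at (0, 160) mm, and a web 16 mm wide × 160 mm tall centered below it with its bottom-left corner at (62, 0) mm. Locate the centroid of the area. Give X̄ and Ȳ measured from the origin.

X̄ = 70.00 mm, Ȳ = 134.60 mm

web: A = 16 × 160 = 2560.00, centroid at (70.00, 80.00).
flange: A = 140 × 26 = 3640.00, centroid at (70.00, 173.00).
ΣA = 6200.00 mm²
ΣAX̄ = (2560.00)(70.00) + (3640.00)(70.00) = 434000.00 mm³
ΣAȲ = (2560.00)(80.00) + (3640.00)(173.00) = 834520.00 mm³
X̄ = 434000.00 / 6200.00 = 70.00 mm
Ȳ = 834520.00 / 6200.00 = 134.60 mm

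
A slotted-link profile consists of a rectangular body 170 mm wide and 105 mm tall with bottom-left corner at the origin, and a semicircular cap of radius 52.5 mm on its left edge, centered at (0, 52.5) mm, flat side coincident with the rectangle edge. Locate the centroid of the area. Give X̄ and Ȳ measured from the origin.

rectangular body: A = 170 × 105 = 17850.00, centroid at (85.00, 52.50).
semicircular end: A = ½π·52.5² = 4329.51, centroid at (-22.28, 52.50).
ΣA = 22179.51 mm²
ΣAX̄ = (17850.00)(85.00) + (4329.51)(-22.28) = 1420781.25 mm³
ΣAȲ = (17850.00)(52.50) + (4329.51)(52.50) = 1164424.14 mm³
X̄ = 1420781.25 / 22179.51 = 64.06 mm
Ȳ = 1164424.14 / 22179.51 = 52.50 mm

X̄ = 64.06 mm, Ȳ = 52.50 mm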